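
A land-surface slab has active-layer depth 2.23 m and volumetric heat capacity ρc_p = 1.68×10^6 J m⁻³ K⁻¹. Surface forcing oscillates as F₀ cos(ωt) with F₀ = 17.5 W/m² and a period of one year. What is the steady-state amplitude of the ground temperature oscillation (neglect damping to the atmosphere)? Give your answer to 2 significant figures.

Areal heat capacity C = ρc_p × D = 1.68×10^6 × 2.23 = 3.75×10^6 J/(m²·K).
Angular frequency ω = 2π / T = 2π / 3.15×10^7 s = 1.99×10^-7 s⁻¹.
Cω = 3.75×10^6 × 1.99×10^-7 = 0.746 W/(m²·K).
Amplitude A = F₀ / (Cω) = 17.5 / 0.746 = 23.4 K.

23 K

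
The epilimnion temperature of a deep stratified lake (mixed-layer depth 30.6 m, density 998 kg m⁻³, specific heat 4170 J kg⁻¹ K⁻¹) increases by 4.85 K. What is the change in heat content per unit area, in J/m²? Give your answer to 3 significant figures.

6.18×10^8

Areal heat capacity C = ρ c_p D = 998 × 4170 × 30.6 = 1.27×10^8 J m⁻² K⁻¹.
ΔQ = C ΔT = 1.27×10^8 × 4.85 = 6.18×10^8 J/m².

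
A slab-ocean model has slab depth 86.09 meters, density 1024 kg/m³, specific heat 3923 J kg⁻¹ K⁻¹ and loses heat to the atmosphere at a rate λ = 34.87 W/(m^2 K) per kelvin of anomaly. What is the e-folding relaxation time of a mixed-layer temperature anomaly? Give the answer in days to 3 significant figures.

Areal heat capacity C = ρ c_p D = 1024 × 3923 × 86.09 = 3.46×10^8 J/(m^2 K).
Relaxation time τ = C / λ = 3.46×10^8 / 34.87 = 9.92×10^6 s.
In days: 9.92×10^6 s / (86400 s/day) = 115 days.

115 days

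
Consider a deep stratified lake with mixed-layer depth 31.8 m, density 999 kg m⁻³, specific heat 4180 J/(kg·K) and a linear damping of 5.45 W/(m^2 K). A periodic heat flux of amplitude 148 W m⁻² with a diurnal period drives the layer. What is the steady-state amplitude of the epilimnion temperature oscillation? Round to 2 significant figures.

0.015 K

Areal heat capacity C = ρ c_p D = 999 × 4180 × 31.8 = 1.33×10^8 J/(m^2 K).
Angular frequency ω = 2π / T = 2π / 86400 s = 7.27×10^-5 s⁻¹.
√((Cω)² + λ²) = √((9660)² + 5.45²) = 9660 W/(m²·K).
Amplitude A = F₀ / √((Cω)²+λ²) = 148 / 9660 = 0.0153 K.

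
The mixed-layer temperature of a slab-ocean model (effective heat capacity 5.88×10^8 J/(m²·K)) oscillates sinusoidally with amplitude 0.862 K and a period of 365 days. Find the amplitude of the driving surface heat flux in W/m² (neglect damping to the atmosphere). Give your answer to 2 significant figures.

Areal heat capacity C = 5.88×10^8 J/(m²·K) (given).
ω = 2π / 3.15×10^7 s = 1.99×10^-7 s⁻¹.
Cω = 5.88×10^8 × 1.99×10^-7 = 117 W/(m²·K).
F₀ = A × Cω = 0.862 × 117 = 101 W/m².

100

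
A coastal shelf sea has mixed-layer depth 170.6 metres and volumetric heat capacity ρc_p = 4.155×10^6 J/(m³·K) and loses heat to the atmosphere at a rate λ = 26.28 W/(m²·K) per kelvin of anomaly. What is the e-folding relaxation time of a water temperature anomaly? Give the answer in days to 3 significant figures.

312 days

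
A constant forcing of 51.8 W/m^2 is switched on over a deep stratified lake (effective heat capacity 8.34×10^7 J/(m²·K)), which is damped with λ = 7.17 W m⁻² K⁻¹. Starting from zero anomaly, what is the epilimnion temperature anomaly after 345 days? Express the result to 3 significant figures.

Areal heat capacity C = 8.34×10^7 J/(m²·K) (given).
τ = C / λ = 8.34×10^7 / 7.17 = 1.16×10^7 s.
Equilibrium anomaly ΔT_eq = F / λ = 51.8 / 7.17 = 7.22 K.
t = 345 days = 2.98×10^7 s, so t/τ = 2.56.
ΔT(t) = ΔT_eq (1 − e^(−t/τ)) = 7.22 × (1 − e^−2.56) = 6.67 K.

6.67 K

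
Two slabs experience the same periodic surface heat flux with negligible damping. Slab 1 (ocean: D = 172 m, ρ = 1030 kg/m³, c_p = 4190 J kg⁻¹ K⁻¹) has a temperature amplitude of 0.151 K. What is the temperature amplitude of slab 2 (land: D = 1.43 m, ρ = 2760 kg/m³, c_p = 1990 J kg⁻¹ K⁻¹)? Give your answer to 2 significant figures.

14 K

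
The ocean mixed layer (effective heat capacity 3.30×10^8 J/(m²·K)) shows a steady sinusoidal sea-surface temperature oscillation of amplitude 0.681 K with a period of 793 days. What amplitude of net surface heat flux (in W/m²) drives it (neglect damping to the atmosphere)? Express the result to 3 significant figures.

20.6

Areal heat capacity C = 3.30×10^8 J/(m²·K) (given).
ω = 2π / 6.85×10^7 s = 9.17×10^-8 s⁻¹.
Cω = 3.30×10^8 × 9.17×10^-8 = 30.3 W/(m²·K).
F₀ = A × Cω = 0.681 × 30.3 = 20.6 W/m².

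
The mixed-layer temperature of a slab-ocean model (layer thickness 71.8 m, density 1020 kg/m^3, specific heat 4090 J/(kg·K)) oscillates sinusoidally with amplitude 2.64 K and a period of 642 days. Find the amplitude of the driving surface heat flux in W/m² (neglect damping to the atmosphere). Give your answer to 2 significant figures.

90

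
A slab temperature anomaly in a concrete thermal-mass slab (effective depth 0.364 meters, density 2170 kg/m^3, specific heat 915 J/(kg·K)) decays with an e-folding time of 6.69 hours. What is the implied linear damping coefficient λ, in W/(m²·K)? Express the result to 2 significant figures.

Areal heat capacity C = ρ c_p D = 2170 × 915 × 0.364 = 7.23×10^5 J m⁻² K⁻¹.
τ = 6.69 hours = 24100 s.
λ = C / τ = 7.23×10^5 / 24100 = 30.0 W/(m²·K).

30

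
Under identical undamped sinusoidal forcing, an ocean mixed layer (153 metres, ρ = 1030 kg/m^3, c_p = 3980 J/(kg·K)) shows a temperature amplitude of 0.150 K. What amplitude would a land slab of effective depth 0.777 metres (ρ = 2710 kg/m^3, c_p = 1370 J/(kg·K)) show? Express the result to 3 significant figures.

32.6 K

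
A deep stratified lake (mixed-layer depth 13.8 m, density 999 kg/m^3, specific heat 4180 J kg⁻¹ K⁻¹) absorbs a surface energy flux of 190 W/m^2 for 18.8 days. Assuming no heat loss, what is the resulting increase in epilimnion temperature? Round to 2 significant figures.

5.4 K

Areal heat capacity C = ρ c_p D = 999 × 4180 × 13.8 = 5.76×10^7 J m⁻² K⁻¹.
Net heat input Q = F Δt = 190 × (18.8 days × 86400 s/day) = 3.09×10^8 J/m².
ΔT = Q / C = 3.09×10^8 / 5.76×10^7 = 5.36 K.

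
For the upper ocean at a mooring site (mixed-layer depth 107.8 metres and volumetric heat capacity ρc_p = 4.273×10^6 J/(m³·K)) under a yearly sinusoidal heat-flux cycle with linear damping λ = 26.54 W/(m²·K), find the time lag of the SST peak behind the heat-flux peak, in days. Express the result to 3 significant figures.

Areal heat capacity C = ρc_p × D = 4.273×10^6 × 107.8 = 4.61×10^8 J m⁻² K⁻¹.
ω = 2π / 3.15×10^7 s = 1.99×10^-7 s⁻¹.
Phase lag φ = arctan(Cω/λ) = arctan(91.8/26.54) = 1.29 rad.
Time lag = φ / ω = 1.29 / 1.99×10^-7 = 6.47×10^6 s = 74.9 days.

74.9 days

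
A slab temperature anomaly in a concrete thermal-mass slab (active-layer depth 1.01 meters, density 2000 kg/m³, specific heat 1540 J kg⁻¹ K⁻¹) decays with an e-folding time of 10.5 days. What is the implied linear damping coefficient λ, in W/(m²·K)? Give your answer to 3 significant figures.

Areal heat capacity C = ρ c_p D = 2000 × 1540 × 1.01 = 3.11×10^6 J m⁻² K⁻¹.
τ = 10.5 days = 9.07×10^5 s.
λ = C / τ = 3.11×10^6 / 9.07×10^5 = 3.43 W/(m²·K).

3.43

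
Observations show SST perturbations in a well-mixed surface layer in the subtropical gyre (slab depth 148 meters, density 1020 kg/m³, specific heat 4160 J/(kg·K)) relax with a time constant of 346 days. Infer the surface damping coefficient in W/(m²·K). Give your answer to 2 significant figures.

Areal heat capacity C = ρ c_p D = 1020 × 4160 × 148 = 6.28×10^8 J/(m²·K).
τ = 346 days = 2.99×10^7 s.
λ = C / τ = 6.28×10^8 / 2.99×10^7 = 21.0 W/(m²·K).

21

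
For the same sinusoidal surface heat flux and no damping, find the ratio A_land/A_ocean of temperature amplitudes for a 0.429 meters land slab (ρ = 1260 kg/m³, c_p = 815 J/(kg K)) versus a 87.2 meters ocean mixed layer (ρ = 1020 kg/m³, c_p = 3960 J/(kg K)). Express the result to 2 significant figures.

C_ocean = 1020 × 3960 × 87.2 = 3.52×10^8 J/(m²·K).
C_land = 1260 × 815 × 0.429 = 4.41×10^5 J/(m²·K).
Undamped amplitude ∝ 1/C, so A_land/A_ocean = C_ocean/C_land = 800.

800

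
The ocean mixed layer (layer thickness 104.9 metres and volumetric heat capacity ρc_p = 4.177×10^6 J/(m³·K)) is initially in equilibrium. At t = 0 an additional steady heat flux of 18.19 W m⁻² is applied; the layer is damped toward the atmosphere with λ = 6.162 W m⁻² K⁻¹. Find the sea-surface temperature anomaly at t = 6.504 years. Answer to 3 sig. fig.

2.79 K

Areal heat capacity C = ρc_p × D = 4.177×10^6 × 104.9 = 4.38×10^8 J/(m²·K).
τ = C / λ = 4.38×10^8 / 6.162 = 7.11×10^7 s.
Equilibrium anomaly ΔT_eq = F / λ = 18.19 / 6.162 = 2.95 K.
t = 6.504 years = 2.05×10^8 s, so t/τ = 2.89.
ΔT(t) = ΔT_eq (1 − e^(−t/τ)) = 2.95 × (1 − e^−2.89) = 2.79 K.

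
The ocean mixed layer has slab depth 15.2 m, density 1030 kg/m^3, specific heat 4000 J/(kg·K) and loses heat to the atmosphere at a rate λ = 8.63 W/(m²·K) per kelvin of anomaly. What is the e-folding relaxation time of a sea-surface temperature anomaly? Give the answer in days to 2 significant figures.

Areal heat capacity C = ρ c_p D = 1030 × 4000 × 15.2 = 6.26×10^7 J/(m²·K).
Relaxation time τ = C / λ = 6.26×10^7 / 8.63 = 7.26×10^6 s.
In days: 7.26×10^6 s / (86400 s/day) = 84.0 days.

84 days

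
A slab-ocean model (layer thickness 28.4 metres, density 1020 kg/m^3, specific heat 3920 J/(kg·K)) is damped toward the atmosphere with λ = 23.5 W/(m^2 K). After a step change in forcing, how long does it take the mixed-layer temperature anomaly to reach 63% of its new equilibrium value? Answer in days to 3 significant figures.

Areal heat capacity C = ρ c_p D = 1020 × 3920 × 28.4 = 1.14×10^8 J m⁻² K⁻¹.
τ = C / λ = 1.14×10^8 / 23.5 = 4.83×10^6 s.
Fraction reached: 1 − e^(−t/τ) = 0.63 ⇒ t = −τ ln(1 − 0.63) = τ × 0.994.
t = 4.80×10^6 s = 55.6 days.

55.6 days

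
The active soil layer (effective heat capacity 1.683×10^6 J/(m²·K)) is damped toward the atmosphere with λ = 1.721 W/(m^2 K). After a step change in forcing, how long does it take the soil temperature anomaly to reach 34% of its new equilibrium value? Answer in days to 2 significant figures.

4.7 days

Areal heat capacity C = 1.683×10^6 J/(m²·K) (given).
τ = C / λ = 1.68×10^6 / 1.721 = 9.78×10^5 s.
Fraction reached: 1 − e^(−t/τ) = 0.34 ⇒ t = −τ ln(1 − 0.34) = τ × 0.416.
t = 4.06×10^5 s = 4.70 days.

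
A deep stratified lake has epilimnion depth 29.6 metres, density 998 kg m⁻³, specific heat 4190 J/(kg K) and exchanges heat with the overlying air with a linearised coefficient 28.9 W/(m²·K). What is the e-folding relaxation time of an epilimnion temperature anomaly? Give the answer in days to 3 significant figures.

49.6 days

Areal heat capacity C = ρ c_p D = 998 × 4190 × 29.6 = 1.24×10^8 J/(m²·K).
Relaxation time τ = C / λ = 1.24×10^8 / 28.9 = 4.28×10^6 s.
In days: 4.28×10^6 s / (86400 s/day) = 49.6 days.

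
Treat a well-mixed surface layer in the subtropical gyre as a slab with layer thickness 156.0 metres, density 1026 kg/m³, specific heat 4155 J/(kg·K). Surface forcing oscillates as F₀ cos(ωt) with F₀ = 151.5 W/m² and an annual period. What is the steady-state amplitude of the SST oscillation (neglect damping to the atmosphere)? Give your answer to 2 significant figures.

1.1 K

Areal heat capacity C = ρ c_p D = 1026 × 4155 × 156.0 = 6.65×10^8 J/(m²·K).
Angular frequency ω = 2π / T = 2π / 3.15×10^7 s = 1.99×10^-7 s⁻¹.
Cω = 6.65×10^8 × 1.99×10^-7 = 133 W/(m²·K).
Amplitude A = F₀ / (Cω) = 151.5 / 133 = 1.14 K.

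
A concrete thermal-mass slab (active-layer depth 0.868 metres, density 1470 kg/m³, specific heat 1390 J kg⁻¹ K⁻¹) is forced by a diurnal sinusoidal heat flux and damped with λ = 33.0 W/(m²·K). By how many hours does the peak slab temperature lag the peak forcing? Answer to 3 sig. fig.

5.04 hours

Areal heat capacity C = ρ c_p D = 1470 × 1390 × 0.868 = 1.77×10^6 J/(m^2 K).
ω = 2π / 86400 s = 7.27×10^-5 s⁻¹.
Phase lag φ = arctan(Cω/λ) = arctan(129/33.0) = 1.32 rad.
Time lag = φ / ω = 1.32 / 7.27×10^-5 = 18200 s = 5.04 hours.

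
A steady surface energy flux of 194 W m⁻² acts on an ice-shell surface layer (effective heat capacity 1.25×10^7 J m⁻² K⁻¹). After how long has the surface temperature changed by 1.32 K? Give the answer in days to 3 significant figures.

0.984 days

Areal heat capacity C = 1.25×10^7 J m⁻² K⁻¹ (given).
Time required: Δt = C ΔT / F = 1.25×10^7 × 1.32 / 194 = 85100 s.
In days: 85100 s / (86400 s/day) = 0.984 days.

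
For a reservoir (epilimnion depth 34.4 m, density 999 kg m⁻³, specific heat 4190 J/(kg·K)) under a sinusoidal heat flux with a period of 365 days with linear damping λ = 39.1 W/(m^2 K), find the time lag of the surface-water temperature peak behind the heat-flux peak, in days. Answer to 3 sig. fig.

36.8 days

Areal heat capacity C = ρ c_p D = 999 × 4190 × 34.4 = 1.44×10^8 J m⁻² K⁻¹.
ω = 2π / 3.15×10^7 s = 1.99×10^-7 s⁻¹.
Phase lag φ = arctan(Cω/λ) = arctan(28.7/39.1) = 0.633 rad.
Time lag = φ / ω = 0.633 / 1.99×10^-7 = 3.18×10^6 s = 36.8 days.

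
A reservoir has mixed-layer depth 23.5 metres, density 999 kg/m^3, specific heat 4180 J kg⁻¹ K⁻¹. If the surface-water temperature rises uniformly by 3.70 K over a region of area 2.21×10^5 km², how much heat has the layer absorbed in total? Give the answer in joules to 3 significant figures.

8.02×10^19 J

Areal heat capacity C = ρ c_p D = 999 × 4180 × 23.5 = 9.81×10^7 J/(m^2 K).
Heat per unit area: q = C ΔT = 9.81×10^7 × 3.70 = 3.63×10^8 J/m².
Total heat: Q = q × A = 3.63×10^8 × (2.21×10^5 × 10⁶ m²) = 8.02×10^19 J.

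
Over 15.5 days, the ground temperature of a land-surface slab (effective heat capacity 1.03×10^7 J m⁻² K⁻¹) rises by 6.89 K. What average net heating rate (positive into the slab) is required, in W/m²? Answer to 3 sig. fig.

Areal heat capacity C = 1.03×10^7 J m⁻² K⁻¹ (given).
Required heat per unit area: Q = C ΔT = 1.03×10^7 × 6.89 = 7.10×10^7 J/m².
Flux F = Q / Δt = 7.10×10^7 / 1.34×10^6 s = 53.0 W/m².

53.0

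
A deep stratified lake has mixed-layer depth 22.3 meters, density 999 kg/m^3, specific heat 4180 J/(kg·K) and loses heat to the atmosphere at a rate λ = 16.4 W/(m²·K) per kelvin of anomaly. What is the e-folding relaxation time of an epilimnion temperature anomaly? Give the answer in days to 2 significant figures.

Areal heat capacity C = ρ c_p D = 999 × 4180 × 22.3 = 9.31×10^7 J/(m^2 K).
Relaxation time τ = C / λ = 9.31×10^7 / 16.4 = 5.68×10^6 s.
In days: 5.68×10^6 s / (86400 s/day) = 65.7 days.

66 days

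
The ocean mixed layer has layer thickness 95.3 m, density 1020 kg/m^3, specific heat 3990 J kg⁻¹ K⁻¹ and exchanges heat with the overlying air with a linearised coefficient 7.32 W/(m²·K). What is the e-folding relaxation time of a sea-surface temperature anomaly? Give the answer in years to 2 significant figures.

1.7 years

Areal heat capacity C = ρ c_p D = 1020 × 3990 × 95.3 = 3.88×10^8 J/(m^2 K).
Relaxation time τ = C / λ = 3.88×10^8 / 7.32 = 5.30×10^7 s.
In years: 5.30×10^7 s / (3.156×10^7 s/year) = 1.68 years.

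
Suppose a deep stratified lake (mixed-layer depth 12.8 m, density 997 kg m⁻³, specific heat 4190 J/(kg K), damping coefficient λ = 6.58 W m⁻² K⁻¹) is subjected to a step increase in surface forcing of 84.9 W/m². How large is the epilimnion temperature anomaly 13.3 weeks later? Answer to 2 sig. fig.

Areal heat capacity C = ρ c_p D = 997 × 4190 × 12.8 = 5.35×10^7 J/(m²·K).
τ = C / λ = 5.35×10^7 / 6.58 = 8.13×10^6 s.
Equilibrium anomaly ΔT_eq = F / λ = 84.9 / 6.58 = 12.9 K.
t = 13.3 weeks = 8.04×10^6 s, so t/τ = 0.990.
ΔT(t) = ΔT_eq (1 − e^(−t/τ)) = 12.9 × (1 − e^−0.990) = 8.11 K.

8.1 K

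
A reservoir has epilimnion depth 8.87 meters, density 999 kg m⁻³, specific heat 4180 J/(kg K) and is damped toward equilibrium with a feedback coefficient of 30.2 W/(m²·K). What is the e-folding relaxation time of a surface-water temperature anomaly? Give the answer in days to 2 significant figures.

Areal heat capacity C = ρ c_p D = 999 × 4180 × 8.87 = 3.70×10^7 J m⁻² K⁻¹.
Relaxation time τ = C / λ = 3.70×10^7 / 30.2 = 1.23×10^6 s.
In days: 1.23×10^6 s / (86400 s/day) = 14.2 days.

14 days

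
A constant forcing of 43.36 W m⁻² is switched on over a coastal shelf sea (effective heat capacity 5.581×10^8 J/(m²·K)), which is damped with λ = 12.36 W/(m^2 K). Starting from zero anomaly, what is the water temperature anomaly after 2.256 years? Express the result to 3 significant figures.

Areal heat capacity C = 5.581×10^8 J/(m²·K) (given).
τ = C / λ = 5.58×10^8 / 12.36 = 4.52×10^7 s.
Equilibrium anomaly ΔT_eq = F / λ = 43.36 / 12.36 = 3.51 K.
t = 2.256 years = 7.12×10^7 s, so t/τ = 1.58.
ΔT(t) = ΔT_eq (1 − e^(−t/τ)) = 3.51 × (1 − e^−1.58) = 2.78 K.

2.78 K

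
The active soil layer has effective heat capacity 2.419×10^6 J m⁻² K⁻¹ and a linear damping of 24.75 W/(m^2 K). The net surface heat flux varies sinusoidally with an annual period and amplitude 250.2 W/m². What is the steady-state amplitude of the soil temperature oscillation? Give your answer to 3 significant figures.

10.1 K

Areal heat capacity C = 2.419×10^6 J m⁻² K⁻¹ (given).
Angular frequency ω = 2π / T = 2π / 3.15×10^7 s = 1.99×10^-7 s⁻¹.
√((Cω)² + λ²) = √((0.482)² + 24.75²) = 24.8 W/(m²·K).
Amplitude A = F₀ / √((Cω)²+λ²) = 250.2 / 24.8 = 10.1 K.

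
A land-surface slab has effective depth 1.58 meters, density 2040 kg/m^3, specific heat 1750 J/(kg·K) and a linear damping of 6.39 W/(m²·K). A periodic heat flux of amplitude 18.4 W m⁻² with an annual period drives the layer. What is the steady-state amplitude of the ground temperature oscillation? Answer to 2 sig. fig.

2.8 K

Areal heat capacity C = ρ c_p D = 2040 × 1750 × 1.58 = 5.64×10^6 J/(m²·K).
Angular frequency ω = 2π / T = 2π / 3.15×10^7 s = 1.99×10^-7 s⁻¹.
√((Cω)² + λ²) = √((1.12)² + 6.39²) = 6.49 W/(m²·K).
Amplitude A = F₀ / √((Cω)²+λ²) = 18.4 / 6.49 = 2.84 K.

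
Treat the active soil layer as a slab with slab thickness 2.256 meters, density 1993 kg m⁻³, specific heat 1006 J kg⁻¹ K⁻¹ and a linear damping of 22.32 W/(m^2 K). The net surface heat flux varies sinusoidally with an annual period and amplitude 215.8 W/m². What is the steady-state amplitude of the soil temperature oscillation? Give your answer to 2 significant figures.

9.7 K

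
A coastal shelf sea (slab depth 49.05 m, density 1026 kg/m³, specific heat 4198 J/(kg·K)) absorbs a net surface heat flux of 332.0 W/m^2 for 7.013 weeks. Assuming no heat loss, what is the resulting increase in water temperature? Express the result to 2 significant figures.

Areal heat capacity C = ρ c_p D = 1026 × 4198 × 49.05 = 2.11×10^8 J m⁻² K⁻¹.
Net heat input Q = F Δt = 332.0 × (7.013 weeks × 6.048×10^5 s/week) = 1.41×10^9 J/m².
ΔT = Q / C = 1.41×10^9 / 2.11×10^8 = 6.67 K.

6.7 K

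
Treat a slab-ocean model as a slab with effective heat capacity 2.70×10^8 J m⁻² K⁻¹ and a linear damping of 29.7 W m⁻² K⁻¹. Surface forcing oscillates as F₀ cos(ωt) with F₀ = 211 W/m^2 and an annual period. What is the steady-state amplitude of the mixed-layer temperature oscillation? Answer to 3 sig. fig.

3.43 K

Areal heat capacity C = 2.70×10^8 J m⁻² K⁻¹ (given).
Angular frequency ω = 2π / T = 2π / 3.15×10^7 s = 1.99×10^-7 s⁻¹.
√((Cω)² + λ²) = √((53.8)² + 29.7²) = 61.4 W/(m²·K).
Amplitude A = F₀ / √((Cω)²+λ²) = 211 / 61.4 = 3.43 K.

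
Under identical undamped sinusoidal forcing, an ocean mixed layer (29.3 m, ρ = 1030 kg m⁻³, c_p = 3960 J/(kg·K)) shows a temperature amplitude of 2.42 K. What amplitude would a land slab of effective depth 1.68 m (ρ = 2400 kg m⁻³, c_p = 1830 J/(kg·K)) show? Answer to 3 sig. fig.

39.2 K

C_ocean = 1.20×10^8 J/(m²·K); C_land = 7.38×10^6 J/(m²·K).
A ∝ 1/C ⇒ A_land = A_ocean × C_ocean/C_land = 2.42 × 16.2 = 39.2 K.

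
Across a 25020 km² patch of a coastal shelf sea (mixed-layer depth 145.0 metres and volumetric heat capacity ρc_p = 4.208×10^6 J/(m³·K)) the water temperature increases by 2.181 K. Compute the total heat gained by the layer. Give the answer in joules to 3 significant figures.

Areal heat capacity C = ρc_p × D = 4.208×10^6 × 145.0 = 6.10×10^8 J/(m²·K).
Heat per unit area: q = C ΔT = 6.10×10^8 × 2.181 = 1.33×10^9 J/m².
Total heat: Q = q × A = 1.33×10^9 × (25020 × 10⁶ m²) = 3.33×10^19 J.

3.33×10^19 J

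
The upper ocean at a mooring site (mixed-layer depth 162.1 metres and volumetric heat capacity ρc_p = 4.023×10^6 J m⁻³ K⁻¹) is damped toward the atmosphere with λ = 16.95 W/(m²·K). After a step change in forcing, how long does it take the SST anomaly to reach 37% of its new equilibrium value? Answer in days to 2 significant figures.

210 days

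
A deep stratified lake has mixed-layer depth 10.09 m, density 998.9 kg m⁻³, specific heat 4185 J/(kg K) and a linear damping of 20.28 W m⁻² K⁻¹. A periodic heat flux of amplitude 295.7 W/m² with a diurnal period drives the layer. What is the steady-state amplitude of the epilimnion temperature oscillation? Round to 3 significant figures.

Areal heat capacity C = ρ c_p D = 998.9 × 4185 × 10.09 = 4.22×10^7 J/(m^2 K).
Angular frequency ω = 2π / T = 2π / 86400 s = 7.27×10^-5 s⁻¹.
√((Cω)² + λ²) = √((3070)² + 20.28²) = 3070 W/(m²·K).
Amplitude A = F₀ / √((Cω)²+λ²) = 295.7 / 3070 = 0.0964 K.

0.0964 K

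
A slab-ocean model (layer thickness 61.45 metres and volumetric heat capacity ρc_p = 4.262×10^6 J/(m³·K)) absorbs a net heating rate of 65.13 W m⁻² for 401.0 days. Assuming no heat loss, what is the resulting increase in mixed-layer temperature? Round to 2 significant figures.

Areal heat capacity C = ρc_p × D = 4.262×10^6 × 61.45 = 2.62×10^8 J/(m²·K).
Net heat input Q = F Δt = 65.13 × (401.0 days × 86400 s/day) = 2.26×10^9 J/m².
ΔT = Q / C = 2.26×10^9 / 2.62×10^8 = 8.62 K.

8.6 K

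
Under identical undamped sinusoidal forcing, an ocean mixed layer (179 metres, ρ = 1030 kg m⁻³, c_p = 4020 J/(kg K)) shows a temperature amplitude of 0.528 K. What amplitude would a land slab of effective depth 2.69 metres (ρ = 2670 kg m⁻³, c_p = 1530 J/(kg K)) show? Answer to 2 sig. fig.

36 K

C_ocean = 7.41×10^8 J/(m²·K); C_land = 1.10×10^7 J/(m²·K).
A ∝ 1/C ⇒ A_land = A_ocean × C_ocean/C_land = 0.528 × 67.4 = 35.6 K.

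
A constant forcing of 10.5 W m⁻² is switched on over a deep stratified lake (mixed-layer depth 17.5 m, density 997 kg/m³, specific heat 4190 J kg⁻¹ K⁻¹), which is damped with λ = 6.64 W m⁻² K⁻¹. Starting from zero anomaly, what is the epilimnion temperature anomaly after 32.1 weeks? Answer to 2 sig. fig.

Areal heat capacity C = ρ c_p D = 997 × 4190 × 17.5 = 7.31×10^7 J m⁻² K⁻¹.
τ = C / λ = 7.31×10^7 / 6.64 = 1.10×10^7 s.
Equilibrium anomaly ΔT_eq = F / λ = 10.5 / 6.64 = 1.58 K.
t = 32.1 weeks = 1.94×10^7 s, so t/τ = 1.76.
ΔT(t) = ΔT_eq (1 − e^(−t/τ)) = 1.58 × (1 − e^−1.76) = 1.31 K.

1.3 K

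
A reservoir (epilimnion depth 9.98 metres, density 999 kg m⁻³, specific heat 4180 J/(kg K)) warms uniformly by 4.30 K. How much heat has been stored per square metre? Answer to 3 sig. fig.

1.79×10^8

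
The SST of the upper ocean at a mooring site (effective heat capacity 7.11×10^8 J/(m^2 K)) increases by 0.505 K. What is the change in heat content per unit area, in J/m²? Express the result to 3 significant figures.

Areal heat capacity C = 7.11×10^8 J/(m^2 K) (given).
ΔQ = C ΔT = 7.11×10^8 × 0.505 = 3.59×10^8 J/m².

3.59×10^8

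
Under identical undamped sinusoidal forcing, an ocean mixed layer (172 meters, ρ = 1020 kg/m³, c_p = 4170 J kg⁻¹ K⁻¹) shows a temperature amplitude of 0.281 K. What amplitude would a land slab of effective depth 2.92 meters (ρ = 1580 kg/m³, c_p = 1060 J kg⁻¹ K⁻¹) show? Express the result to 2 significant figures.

42 K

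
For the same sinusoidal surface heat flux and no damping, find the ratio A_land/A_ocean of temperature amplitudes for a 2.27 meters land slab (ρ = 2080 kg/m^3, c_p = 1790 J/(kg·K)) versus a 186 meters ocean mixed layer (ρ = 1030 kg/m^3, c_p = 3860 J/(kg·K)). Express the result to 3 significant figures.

C_ocean = 1030 × 3860 × 186 = 7.39×10^8 J/(m²·K).
C_land = 2080 × 1790 × 2.27 = 8.45×10^6 J/(m²·K).
Undamped amplitude ∝ 1/C, so A_land/A_ocean = C_ocean/C_land = 87.5.

87.5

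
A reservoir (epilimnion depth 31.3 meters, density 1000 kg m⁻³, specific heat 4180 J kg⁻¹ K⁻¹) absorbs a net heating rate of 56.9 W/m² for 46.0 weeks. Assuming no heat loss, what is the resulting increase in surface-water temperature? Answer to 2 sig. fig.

Areal heat capacity C = ρ c_p D = 1000 × 4180 × 31.3 = 1.31×10^8 J m⁻² K⁻¹.
Net heat input Q = F Δt = 56.9 × (46.0 weeks × 6.048×10^5 s/week) = 1.58×10^9 J/m².
ΔT = Q / C = 1.58×10^9 / 1.31×10^8 = 12.1 K.

12 K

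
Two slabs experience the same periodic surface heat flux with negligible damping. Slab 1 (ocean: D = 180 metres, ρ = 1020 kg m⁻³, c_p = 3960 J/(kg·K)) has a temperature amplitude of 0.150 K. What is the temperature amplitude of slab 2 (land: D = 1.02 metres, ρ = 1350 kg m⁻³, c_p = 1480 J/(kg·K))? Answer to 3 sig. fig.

C_ocean = 7.27×10^8 J/(m²·K); C_land = 2.04×10^6 J/(m²·K).
A ∝ 1/C ⇒ A_land = A_ocean × C_ocean/C_land = 0.150 × 357 = 53.5 K.

53.5 K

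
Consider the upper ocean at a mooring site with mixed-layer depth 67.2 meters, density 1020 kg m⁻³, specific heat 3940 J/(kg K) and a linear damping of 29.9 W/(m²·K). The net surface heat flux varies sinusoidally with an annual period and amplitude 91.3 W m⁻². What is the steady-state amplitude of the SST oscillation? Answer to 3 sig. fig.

1.48 K

Areal heat capacity C = ρ c_p D = 1020 × 3940 × 67.2 = 2.70×10^8 J/(m²·K).
Angular frequency ω = 2π / T = 2π / 3.15×10^7 s = 1.99×10^-7 s⁻¹.
√((Cω)² + λ²) = √((53.8)² + 29.9²) = 61.6 W/(m²·K).
Amplitude A = F₀ / √((Cω)²+λ²) = 91.3 / 61.6 = 1.48 K.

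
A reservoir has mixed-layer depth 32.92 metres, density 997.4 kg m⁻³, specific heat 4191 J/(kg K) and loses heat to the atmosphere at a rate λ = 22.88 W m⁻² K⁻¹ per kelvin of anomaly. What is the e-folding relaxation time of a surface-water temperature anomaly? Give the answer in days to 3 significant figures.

69.6 days

Areal heat capacity C = ρ c_p D = 997.4 × 4191 × 32.92 = 1.38×10^8 J m⁻² K⁻¹.
Relaxation time τ = C / λ = 1.38×10^8 / 22.88 = 6.01×10^6 s.
In days: 6.01×10^6 s / (86400 s/day) = 69.6 days.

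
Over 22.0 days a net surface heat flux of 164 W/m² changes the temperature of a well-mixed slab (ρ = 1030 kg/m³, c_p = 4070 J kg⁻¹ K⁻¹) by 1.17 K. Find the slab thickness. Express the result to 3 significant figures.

Heat input Q = F Δt = 164 × 1.90×10^6 s = 3.12×10^8 J/m².
Required areal heat capacity C = Q / ΔT = 2.66×10^8 J/(m²·K).
Depth D = C / (ρ c_p) = 2.66×10^8 / (1030 × 4070) = 63.6 m.

63.6 m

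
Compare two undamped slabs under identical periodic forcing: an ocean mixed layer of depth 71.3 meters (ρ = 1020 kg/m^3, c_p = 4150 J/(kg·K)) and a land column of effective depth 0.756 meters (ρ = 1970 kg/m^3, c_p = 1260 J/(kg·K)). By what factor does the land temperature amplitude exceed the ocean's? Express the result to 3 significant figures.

161

C_ocean = 1020 × 4150 × 71.3 = 3.02×10^8 J/(m²·K).
C_land = 1970 × 1260 × 0.756 = 1.88×10^6 J/(m²·K).
Undamped amplitude ∝ 1/C, so A_land/A_ocean = C_ocean/C_land = 161.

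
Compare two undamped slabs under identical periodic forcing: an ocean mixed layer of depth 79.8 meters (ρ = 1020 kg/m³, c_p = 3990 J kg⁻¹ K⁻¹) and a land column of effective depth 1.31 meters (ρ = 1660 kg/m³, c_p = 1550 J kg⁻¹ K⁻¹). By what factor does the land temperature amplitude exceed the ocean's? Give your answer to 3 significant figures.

C_ocean = 1020 × 3990 × 79.8 = 3.25×10^8 J/(m²·K).
C_land = 1660 × 1550 × 1.31 = 3.37×10^6 J/(m²·K).
Undamped amplitude ∝ 1/C, so A_land/A_ocean = C_ocean/C_land = 96.4.

96.4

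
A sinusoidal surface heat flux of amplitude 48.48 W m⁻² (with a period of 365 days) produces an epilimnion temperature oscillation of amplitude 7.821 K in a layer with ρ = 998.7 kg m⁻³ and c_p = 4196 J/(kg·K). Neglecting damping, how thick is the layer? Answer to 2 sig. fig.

ω = 2π / 3.15×10^7 s = 1.99×10^-7 s⁻¹.
Required C = F₀ / (A ω) = 48.48 / (7.821 × 1.99×10^-7) = 3.11×10^7 J/(m²·K).
D = C / (ρ c_p) = 3.11×10^7 / (998.7 × 4196) = 7.42 m.

7.4 m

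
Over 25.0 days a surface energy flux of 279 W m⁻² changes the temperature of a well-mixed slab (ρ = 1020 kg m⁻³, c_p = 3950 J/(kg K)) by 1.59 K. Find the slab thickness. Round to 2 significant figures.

94 m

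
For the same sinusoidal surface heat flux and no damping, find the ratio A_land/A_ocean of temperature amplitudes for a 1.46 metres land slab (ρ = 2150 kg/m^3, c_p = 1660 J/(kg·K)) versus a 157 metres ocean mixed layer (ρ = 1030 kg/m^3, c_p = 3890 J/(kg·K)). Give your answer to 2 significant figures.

120

C_ocean = 1030 × 3890 × 157 = 6.29×10^8 J/(m²·K).
C_land = 2150 × 1660 × 1.46 = 5.21×10^6 J/(m²·K).
Undamped amplitude ∝ 1/C, so A_land/A_ocean = C_ocean/C_land = 121.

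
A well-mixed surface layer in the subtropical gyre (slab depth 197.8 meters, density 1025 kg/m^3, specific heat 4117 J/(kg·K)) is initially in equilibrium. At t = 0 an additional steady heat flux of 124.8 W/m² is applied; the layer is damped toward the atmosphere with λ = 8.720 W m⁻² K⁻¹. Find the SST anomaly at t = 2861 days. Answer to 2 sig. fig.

13 K

Areal heat capacity C = ρ c_p D = 1025 × 4117 × 197.8 = 8.35×10^8 J/(m²·K).
τ = C / λ = 8.35×10^8 / 8.720 = 9.57×10^7 s.
Equilibrium anomaly ΔT_eq = F / λ = 124.8 / 8.720 = 14.3 K.
t = 2861 days = 2.47×10^8 s, so t/τ = 2.58.
ΔT(t) = ΔT_eq (1 − e^(−t/τ)) = 14.3 × (1 − e^−2.58) = 13.2 K.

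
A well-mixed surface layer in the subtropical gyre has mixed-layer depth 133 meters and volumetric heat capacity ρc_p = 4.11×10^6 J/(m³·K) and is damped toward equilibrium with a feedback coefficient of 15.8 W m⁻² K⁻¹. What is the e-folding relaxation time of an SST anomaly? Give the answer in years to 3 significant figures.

1.10 years

Areal heat capacity C = ρc_p × D = 4.11×10^6 × 133 = 5.47×10^8 J m⁻² K⁻¹.
Relaxation time τ = C / λ = 5.47×10^8 / 15.8 = 3.46×10^7 s.
In years: 3.46×10^7 s / (3.156×10^7 s/year) = 1.10 years.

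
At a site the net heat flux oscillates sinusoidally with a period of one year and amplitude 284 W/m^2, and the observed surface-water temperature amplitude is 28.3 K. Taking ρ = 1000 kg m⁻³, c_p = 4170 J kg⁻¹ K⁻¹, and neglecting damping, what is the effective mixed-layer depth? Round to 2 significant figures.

ω = 2π / 3.15×10^7 s = 1.99×10^-7 s⁻¹.
Required C = F₀ / (A ω) = 284 / (28.3 × 1.99×10^-7) = 5.04×10^7 J/(m²·K).
D = C / (ρ c_p) = 5.04×10^7 / (1000 × 4170) = 12.1 m.

12 m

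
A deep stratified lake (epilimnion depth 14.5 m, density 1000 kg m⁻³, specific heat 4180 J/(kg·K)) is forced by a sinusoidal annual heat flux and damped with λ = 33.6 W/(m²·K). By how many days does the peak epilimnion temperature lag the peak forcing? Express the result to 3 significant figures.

20.0 days

Areal heat capacity C = ρ c_p D = 1000 × 4180 × 14.5 = 6.06×10^7 J/(m^2 K).
ω = 2π / 3.15×10^7 s = 1.99×10^-7 s⁻¹.
Phase lag φ = arctan(Cω/λ) = arctan(12.1/33.6) = 0.345 rad.
Time lag = φ / ω = 0.345 / 1.99×10^-7 = 1.73×10^6 s = 20.0 days.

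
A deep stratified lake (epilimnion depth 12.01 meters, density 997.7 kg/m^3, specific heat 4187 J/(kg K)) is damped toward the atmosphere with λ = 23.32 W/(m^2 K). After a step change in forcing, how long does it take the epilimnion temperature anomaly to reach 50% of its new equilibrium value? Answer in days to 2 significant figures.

17 days

Areal heat capacity C = ρ c_p D = 997.7 × 4187 × 12.01 = 5.02×10^7 J/(m^2 K).
τ = C / λ = 5.02×10^7 / 23.32 = 2.15×10^6 s.
Fraction reached: 1 − e^(−t/τ) = 0.50 ⇒ t = −τ ln(1 − 0.50) = τ × 0.693.
t = 1.49×10^6 s = 17.3 days.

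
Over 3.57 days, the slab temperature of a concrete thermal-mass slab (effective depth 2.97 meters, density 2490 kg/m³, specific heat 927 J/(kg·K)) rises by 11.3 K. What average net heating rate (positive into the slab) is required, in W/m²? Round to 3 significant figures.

251

Areal heat capacity C = ρ c_p D = 2490 × 927 × 2.97 = 6.86×10^6 J/(m^2 K).
Required heat per unit area: Q = C ΔT = 6.86×10^6 × 11.3 = 7.75×10^7 J/m².
Flux F = Q / Δt = 7.75×10^7 / 3.08×10^5 s = 251 W/m².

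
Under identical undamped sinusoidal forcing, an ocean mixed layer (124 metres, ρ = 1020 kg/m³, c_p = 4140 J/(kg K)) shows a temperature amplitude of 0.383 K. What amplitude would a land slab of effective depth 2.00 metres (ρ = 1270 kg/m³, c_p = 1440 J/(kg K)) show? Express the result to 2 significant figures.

C_ocean = 5.24×10^8 J/(m²·K); C_land = 3.66×10^6 J/(m²·K).
A ∝ 1/C ⇒ A_land = A_ocean × C_ocean/C_land = 0.383 × 143 = 54.8 K.

55 K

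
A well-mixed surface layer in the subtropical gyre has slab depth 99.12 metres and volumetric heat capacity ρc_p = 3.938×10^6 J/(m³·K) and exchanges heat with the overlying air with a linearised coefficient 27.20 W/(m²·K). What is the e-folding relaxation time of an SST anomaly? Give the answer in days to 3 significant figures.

Areal heat capacity C = ρc_p × D = 3.938×10^6 × 99.12 = 3.90×10^8 J m⁻² K⁻¹.
Relaxation time τ = C / λ = 3.90×10^8 / 27.20 = 1.44×10^7 s.
In days: 1.44×10^7 s / (86400 s/day) = 166 days.

166 days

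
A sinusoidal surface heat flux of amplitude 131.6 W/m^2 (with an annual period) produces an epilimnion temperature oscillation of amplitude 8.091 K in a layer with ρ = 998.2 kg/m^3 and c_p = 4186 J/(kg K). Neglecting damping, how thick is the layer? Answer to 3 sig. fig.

19.5 m

ω = 2π / 3.15×10^7 s = 1.99×10^-7 s⁻¹.
Required C = F₀ / (A ω) = 131.6 / (8.091 × 1.99×10^-7) = 8.16×10^7 J/(m²·K).
D = C / (ρ c_p) = 8.16×10^7 / (998.2 × 4186) = 19.5 m.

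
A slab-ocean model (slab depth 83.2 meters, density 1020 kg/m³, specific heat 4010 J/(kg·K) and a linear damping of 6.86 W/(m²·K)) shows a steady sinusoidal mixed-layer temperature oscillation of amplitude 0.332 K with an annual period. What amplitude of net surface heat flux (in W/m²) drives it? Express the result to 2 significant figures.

23

Areal heat capacity C = ρ c_p D = 1020 × 4010 × 83.2 = 3.40×10^8 J/(m^2 K).
ω = 2π / 3.15×10^7 s = 1.99×10^-7 s⁻¹.
√((Cω)² + λ²) = √((67.8)² + 6.86²) = 68.1 W/(m²·K).
F₀ = A × √((Cω)²+λ²) = 0.332 × 68.1 = 22.6 W/m².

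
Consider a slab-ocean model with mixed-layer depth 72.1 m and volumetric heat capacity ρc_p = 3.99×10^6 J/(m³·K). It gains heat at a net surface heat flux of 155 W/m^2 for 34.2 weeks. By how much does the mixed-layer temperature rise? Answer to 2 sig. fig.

Areal heat capacity C = ρc_p × D = 3.99×10^6 × 72.1 = 2.88×10^8 J m⁻² K⁻¹.
Net heat input Q = F Δt = 155 × (34.2 weeks × 6.048×10^5 s/week) = 3.21×10^9 J/m².
ΔT = Q / C = 3.21×10^9 / 2.88×10^8 = 11.1 K.

11 K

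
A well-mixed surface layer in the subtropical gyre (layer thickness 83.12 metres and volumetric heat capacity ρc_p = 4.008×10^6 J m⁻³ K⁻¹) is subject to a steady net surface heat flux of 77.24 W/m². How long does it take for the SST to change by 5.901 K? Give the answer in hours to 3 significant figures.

7070 hours

Areal heat capacity C = ρc_p × D = 4.008×10^6 × 83.12 = 3.33×10^8 J/(m²·K).
Time required: Δt = C ΔT / F = 3.33×10^8 × 5.901 / 77.24 = 2.55×10^7 s.
In hours: 2.55×10^7 s / (3600 s/hour) = 7070 hours.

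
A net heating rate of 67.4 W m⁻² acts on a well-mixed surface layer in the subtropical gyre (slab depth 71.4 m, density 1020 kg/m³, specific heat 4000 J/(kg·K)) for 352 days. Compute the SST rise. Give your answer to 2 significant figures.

7.0 K

Areal heat capacity C = ρ c_p D = 1020 × 4000 × 71.4 = 2.91×10^8 J/(m^2 K).
Net heat input Q = F Δt = 67.4 × (352 days × 86400 s/day) = 2.05×10^9 J/m².
ΔT = Q / C = 2.05×10^9 / 2.91×10^8 = 7.04 K.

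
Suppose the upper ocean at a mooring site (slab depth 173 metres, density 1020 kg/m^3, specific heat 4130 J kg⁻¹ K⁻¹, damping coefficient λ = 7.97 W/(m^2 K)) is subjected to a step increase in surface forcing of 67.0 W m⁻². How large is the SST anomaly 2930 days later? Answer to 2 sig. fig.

Areal heat capacity C = ρ c_p D = 1020 × 4130 × 173 = 7.29×10^8 J/(m²·K).
τ = C / λ = 7.29×10^8 / 7.97 = 9.14×10^7 s.
Equilibrium anomaly ΔT_eq = F / λ = 67.0 / 7.97 = 8.41 K.
t = 2930 days = 2.53×10^8 s, so t/τ = 2.77.
ΔT(t) = ΔT_eq (1 − e^(−t/τ)) = 8.41 × (1 − e^−2.77) = 7.88 K.

7.9 K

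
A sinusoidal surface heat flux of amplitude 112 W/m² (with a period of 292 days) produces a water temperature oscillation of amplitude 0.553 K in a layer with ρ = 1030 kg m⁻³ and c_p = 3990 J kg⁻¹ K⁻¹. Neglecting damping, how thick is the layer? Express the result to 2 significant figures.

200 m

ω = 2π / 2.52×10^7 s = 2.49×10^-7 s⁻¹.
Required C = F₀ / (A ω) = 112 / (0.553 × 2.49×10^-7) = 8.13×10^8 J/(m²·K).
D = C / (ρ c_p) = 8.13×10^8 / (1030 × 3990) = 198 m.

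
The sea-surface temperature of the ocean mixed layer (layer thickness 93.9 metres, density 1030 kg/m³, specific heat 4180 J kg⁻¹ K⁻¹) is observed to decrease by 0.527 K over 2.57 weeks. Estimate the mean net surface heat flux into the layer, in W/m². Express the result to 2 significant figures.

Areal heat capacity C = ρ c_p D = 1030 × 4180 × 93.9 = 4.04×10^8 J m⁻² K⁻¹.
Required heat per unit area: Q = C ΔT = 4.04×10^8 × -0.527 = -2.13×10^8 J/m².
Flux F = Q / Δt = -2.13×10^8 / 1.55×10^6 s = -137 W/m².

-140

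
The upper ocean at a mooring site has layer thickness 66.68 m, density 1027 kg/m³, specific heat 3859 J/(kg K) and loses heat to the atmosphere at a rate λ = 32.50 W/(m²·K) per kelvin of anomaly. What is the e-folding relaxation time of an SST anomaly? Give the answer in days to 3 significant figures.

94.1 days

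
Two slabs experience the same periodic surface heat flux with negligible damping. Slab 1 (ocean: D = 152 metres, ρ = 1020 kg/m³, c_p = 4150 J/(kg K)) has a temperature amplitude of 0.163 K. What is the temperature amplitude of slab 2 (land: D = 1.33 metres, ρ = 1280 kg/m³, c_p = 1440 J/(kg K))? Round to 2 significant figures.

43 K

C_ocean = 6.43×10^8 J/(m²·K); C_land = 2.45×10^6 J/(m²·K).
A ∝ 1/C ⇒ A_land = A_ocean × C_ocean/C_land = 0.163 × 262 = 42.8 K.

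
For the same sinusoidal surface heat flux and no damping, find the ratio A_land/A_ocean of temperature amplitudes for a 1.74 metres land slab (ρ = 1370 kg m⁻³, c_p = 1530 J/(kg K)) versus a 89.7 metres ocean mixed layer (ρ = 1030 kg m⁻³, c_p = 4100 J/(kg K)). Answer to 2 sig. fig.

100

C_ocean = 1030 × 4100 × 89.7 = 3.79×10^8 J/(m²·K).
C_land = 1370 × 1530 × 1.74 = 3.65×10^6 J/(m²·K).
Undamped amplitude ∝ 1/C, so A_land/A_ocean = C_ocean/C_land = 104.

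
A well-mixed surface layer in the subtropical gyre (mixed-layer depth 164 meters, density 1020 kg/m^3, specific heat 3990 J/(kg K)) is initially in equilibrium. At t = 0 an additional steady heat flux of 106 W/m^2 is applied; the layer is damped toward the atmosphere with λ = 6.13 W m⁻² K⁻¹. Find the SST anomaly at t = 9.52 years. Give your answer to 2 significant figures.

16 K

Areal heat capacity C = ρ c_p D = 1020 × 3990 × 164 = 6.67×10^8 J m⁻² K⁻¹.
τ = C / λ = 6.67×10^8 / 6.13 = 1.09×10^8 s.
Equilibrium anomaly ΔT_eq = F / λ = 106 / 6.13 = 17.3 K.
t = 9.52 years = 3.00×10^8 s, so t/τ = 2.76.
ΔT(t) = ΔT_eq (1 − e^(−t/τ)) = 17.3 × (1 − e^−2.76) = 16.2 K.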